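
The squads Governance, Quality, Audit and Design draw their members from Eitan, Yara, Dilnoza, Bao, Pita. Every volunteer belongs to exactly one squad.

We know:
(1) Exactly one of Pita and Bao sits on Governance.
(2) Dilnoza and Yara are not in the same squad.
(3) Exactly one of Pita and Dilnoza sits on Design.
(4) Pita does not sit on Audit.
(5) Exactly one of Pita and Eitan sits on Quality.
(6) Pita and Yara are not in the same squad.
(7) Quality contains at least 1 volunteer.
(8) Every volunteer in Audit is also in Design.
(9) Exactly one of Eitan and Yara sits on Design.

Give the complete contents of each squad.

Governance = {Bao, Yara}; Quality = {Pita}; Audit = {}; Design = {Dilnoza, Eitan}

From (4): Pita ∉ Audit.
Suppose Eitan ∈ Governance: no assignment then satisfies all the clues, so Eitan ∉ Governance.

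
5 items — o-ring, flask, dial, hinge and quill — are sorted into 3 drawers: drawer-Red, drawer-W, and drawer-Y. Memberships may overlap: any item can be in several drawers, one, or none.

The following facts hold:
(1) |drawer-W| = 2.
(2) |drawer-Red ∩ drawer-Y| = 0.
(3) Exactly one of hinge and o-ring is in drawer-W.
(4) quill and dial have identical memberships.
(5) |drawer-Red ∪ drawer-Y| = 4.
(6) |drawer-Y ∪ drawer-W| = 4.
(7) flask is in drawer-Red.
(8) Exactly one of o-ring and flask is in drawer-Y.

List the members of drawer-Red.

drawer-Red = {flask}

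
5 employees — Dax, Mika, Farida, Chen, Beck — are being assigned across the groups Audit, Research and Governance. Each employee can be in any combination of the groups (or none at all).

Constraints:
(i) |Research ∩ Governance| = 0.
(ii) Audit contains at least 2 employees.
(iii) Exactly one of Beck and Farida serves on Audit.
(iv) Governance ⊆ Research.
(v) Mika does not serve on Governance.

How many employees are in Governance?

0

From (v): Mika ∉ Governance.
Suppose Dax ∈ Governance: no assignment then satisfies all the clues, so Dax ∉ Governance.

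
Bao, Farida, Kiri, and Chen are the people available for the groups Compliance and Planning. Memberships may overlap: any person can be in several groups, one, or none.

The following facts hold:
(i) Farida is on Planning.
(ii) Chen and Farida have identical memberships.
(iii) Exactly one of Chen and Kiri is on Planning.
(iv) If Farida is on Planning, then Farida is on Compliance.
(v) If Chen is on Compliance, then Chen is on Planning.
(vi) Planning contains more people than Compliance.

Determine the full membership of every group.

Compliance = {Chen, Farida}; Planning = {Bao, Chen, Farida}

From (i): Farida ∈ Planning.
(ii): Chen matches Farida: Chen ∈ Planning.
(iii) (exactly one): Kiri ∉ Planning.
(iv): Farida ∈ Compliance.
(ii): Chen matches Farida: Chen ∈ Compliance.
Suppose Bao ∈ Compliance: no assignment then satisfies all the clues, so Bao ∉ Compliance.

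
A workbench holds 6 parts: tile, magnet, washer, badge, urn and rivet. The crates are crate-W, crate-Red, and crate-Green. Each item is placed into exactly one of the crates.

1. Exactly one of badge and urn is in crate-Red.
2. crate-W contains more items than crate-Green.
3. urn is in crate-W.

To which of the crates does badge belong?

badge: crate-Red

From (3): urn ∈ crate-W.
(1) (exactly one): badge ∈ crate-Red.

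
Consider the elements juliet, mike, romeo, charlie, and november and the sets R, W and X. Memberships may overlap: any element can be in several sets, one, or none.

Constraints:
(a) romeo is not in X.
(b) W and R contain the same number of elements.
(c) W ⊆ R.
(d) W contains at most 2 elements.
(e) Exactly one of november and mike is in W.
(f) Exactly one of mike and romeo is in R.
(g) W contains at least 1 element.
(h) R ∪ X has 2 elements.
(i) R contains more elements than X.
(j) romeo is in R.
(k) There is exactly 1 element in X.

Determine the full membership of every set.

From (a): romeo ∉ X.
From (j): romeo ∈ R.
(f) (exactly one): mike ∉ R.
(c) contrapositive: mike ∉ W.
(e) (exactly one): november ∈ W.
(c) with november ∈ W: november ∈ R.
Suppose juliet ∈ R: no assignment then satisfies all the clues, so juliet ∉ R.

R = {november, romeo}; W = {november, romeo}; X = {november}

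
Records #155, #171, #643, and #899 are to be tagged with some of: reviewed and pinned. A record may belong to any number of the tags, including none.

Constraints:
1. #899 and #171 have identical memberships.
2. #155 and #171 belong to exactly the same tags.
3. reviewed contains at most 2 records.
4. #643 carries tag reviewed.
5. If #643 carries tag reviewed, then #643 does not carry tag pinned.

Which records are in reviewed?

reviewed = {#643}

From (4): #643 ∈ reviewed.
(5): #643 ∉ pinned.
Suppose #155 ∈ reviewed: no assignment then satisfies all the clues, so #155 ∉ reviewed.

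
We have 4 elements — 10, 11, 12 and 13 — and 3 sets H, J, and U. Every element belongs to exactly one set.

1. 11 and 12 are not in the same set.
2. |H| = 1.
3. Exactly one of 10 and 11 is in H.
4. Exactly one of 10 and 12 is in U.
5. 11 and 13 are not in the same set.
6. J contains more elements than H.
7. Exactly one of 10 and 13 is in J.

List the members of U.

U = {10}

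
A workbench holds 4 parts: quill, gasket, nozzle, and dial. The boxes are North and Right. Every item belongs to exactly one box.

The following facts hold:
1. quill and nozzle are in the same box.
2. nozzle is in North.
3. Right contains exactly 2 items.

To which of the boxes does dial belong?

From (2): nozzle ∈ North.
(1): quill matches nozzle: quill ∈ North.
(3): only 2 candidates remain for Right, so all are in.

dial: Right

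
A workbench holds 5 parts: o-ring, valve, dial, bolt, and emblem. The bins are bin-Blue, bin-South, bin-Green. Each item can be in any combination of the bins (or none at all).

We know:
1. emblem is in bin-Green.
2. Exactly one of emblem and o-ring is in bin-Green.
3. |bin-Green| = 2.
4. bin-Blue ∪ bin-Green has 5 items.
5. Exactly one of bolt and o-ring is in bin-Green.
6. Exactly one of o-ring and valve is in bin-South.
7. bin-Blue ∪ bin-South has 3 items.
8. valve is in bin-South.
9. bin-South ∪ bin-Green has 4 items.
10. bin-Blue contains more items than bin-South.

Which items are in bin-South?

bin-South = {dial, valve}

From (1): emblem ∈ bin-Green.
From (8): valve ∈ bin-South.
(2) (exactly one): o-ring ∉ bin-Green.
(5) (exactly one): bolt ∈ bin-Green.
(6) (exactly one): o-ring ∉ bin-South.
(3): bin-Green already has 2, so the rest are out.
Suppose dial ∉ bin-South: no assignment then satisfies all the clues, so dial ∈ bin-South.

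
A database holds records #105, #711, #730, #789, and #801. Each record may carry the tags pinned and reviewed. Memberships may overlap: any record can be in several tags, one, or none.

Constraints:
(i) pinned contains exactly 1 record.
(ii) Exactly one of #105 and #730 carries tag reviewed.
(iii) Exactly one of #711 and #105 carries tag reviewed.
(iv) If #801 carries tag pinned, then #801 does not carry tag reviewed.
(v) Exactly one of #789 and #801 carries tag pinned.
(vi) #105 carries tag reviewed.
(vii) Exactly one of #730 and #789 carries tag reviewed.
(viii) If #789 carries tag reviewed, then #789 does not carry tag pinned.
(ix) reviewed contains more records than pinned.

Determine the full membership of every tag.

pinned = {#801}; reviewed = {#105, #789}

From (vi): #105 ∈ reviewed.
(ii) (exactly one): #730 ∉ reviewed.
(iii) (exactly one): #711 ∉ reviewed.
(vii) (exactly one): #789 ∈ reviewed.
(viii): #789 ∉ pinned.
(v) (exactly one): #801 ∈ pinned.
(i): pinned already has 1, so the rest are out.
(iv): #801 ∉ reviewed.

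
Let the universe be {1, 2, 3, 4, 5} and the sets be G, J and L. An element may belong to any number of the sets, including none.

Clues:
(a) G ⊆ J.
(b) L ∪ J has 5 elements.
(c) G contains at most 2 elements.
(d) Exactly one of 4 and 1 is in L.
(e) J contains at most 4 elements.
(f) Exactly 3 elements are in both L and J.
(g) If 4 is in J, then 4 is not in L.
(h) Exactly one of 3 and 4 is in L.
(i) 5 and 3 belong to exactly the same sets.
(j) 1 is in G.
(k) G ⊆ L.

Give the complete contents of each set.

G = {1}; J = {1, 3, 4, 5}; L = {1, 2, 3, 5}

From (j): 1 ∈ G.
(a) with 1 ∈ G: 1 ∈ J.
(k) with 1 ∈ G: 1 ∈ L.
(d) (exactly one): 4 ∉ L.
(h) (exactly one): 3 ∈ L.
(i): 5 matches 3: 5 ∈ L.
(k) contrapositive: 4 ∉ G.
Suppose 2 ∈ G: no assignment then satisfies all the clues, so 2 ∉ G.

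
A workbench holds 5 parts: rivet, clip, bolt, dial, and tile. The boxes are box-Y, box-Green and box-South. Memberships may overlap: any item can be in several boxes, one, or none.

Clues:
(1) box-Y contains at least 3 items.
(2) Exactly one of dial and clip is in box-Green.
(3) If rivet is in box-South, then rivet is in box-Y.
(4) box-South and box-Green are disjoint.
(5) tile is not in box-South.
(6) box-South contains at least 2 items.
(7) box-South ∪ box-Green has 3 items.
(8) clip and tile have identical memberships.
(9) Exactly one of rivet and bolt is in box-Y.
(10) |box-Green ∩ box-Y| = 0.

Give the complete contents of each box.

box-Y = {clip, rivet, tile}; box-Green = {dial}; box-South = {bolt, rivet}

From (5): tile ∉ box-South.
(8): clip matches tile: clip ∉ box-South.
Suppose rivet ∉ box-Y: no assignment then satisfies all the clues, so rivet ∈ box-Y.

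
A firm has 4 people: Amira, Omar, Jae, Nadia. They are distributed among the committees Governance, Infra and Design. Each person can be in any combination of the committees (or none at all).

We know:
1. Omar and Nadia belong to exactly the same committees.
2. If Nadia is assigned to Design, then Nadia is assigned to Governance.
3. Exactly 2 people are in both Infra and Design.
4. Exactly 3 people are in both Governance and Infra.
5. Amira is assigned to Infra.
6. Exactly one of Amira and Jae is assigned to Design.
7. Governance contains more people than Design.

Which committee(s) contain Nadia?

Nadia: Design, Governance, Infra

From (5): Amira ∈ Infra.
Suppose Nadia ∉ Governance: no assignment then satisfies all the clues, so Nadia ∈ Governance.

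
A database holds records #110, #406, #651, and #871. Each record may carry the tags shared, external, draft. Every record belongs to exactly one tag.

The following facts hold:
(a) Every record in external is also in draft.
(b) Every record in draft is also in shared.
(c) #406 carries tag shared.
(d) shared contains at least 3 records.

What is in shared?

shared = {#110, #406, #651, #871}

From (c): #406 ∈ shared.
Suppose #110 ∉ shared: no assignment then satisfies all the clues, so #110 ∈ shared.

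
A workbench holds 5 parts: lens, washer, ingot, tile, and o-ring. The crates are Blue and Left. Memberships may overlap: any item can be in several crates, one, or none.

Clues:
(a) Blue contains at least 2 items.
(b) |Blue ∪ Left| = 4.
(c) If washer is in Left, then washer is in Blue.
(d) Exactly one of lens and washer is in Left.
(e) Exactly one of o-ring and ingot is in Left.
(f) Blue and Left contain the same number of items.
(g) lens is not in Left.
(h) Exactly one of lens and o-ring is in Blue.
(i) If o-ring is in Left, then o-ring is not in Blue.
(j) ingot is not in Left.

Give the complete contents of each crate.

Blue = {lens, tile, washer}; Left = {o-ring, tile, washer}

From (g): lens ∉ Left.
From (j): ingot ∉ Left.
(d) (exactly one): washer ∈ Left.
(e) (exactly one): o-ring ∈ Left.
(i): o-ring ∉ Blue.
(c): washer ∈ Blue.
(h) (exactly one): lens ∈ Blue.
Suppose ingot ∈ Blue: no assignment then satisfies all the clues, so ingot ∉ Blue.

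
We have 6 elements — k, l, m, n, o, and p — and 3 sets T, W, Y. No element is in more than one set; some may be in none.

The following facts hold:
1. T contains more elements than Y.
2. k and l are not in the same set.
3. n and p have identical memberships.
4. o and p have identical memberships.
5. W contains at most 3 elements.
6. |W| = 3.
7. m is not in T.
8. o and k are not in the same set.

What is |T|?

1

From (7): m ∉ T.
Suppose k ∈ W: no assignment then satisfies all the clues, so k ∉ W.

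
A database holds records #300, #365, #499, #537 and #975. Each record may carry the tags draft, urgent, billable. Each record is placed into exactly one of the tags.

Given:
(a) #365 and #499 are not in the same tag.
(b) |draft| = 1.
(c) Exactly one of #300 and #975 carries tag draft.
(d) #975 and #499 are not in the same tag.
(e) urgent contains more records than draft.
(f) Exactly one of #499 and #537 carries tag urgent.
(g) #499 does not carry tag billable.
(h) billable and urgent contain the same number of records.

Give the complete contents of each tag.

From (g): #499 ∉ billable.
Suppose #300 ∈ draft: no assignment then satisfies all the clues, so #300 ∉ draft.

draft = {#975}; urgent = {#300, #499}; billable = {#365, #537}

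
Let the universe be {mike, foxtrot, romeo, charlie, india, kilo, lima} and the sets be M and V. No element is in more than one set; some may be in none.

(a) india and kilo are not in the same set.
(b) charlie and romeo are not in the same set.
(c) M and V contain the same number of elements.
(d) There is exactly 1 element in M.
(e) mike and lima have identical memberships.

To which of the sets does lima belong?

lima: none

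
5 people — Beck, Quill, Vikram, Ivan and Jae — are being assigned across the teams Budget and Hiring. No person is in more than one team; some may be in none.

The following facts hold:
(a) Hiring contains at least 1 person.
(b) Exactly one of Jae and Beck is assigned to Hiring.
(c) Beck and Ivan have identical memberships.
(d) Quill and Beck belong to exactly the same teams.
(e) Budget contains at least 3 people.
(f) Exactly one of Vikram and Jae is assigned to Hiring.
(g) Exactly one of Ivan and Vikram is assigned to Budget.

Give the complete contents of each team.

Budget = {Beck, Ivan, Quill}; Hiring = {Jae}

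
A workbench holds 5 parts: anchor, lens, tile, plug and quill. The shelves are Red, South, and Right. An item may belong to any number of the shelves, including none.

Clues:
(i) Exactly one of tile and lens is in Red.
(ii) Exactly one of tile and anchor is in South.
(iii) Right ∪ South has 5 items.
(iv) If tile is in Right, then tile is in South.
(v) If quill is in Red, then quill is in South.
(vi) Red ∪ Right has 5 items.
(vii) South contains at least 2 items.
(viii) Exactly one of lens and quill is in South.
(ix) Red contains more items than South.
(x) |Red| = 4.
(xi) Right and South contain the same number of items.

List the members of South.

South = {plug, quill, tile}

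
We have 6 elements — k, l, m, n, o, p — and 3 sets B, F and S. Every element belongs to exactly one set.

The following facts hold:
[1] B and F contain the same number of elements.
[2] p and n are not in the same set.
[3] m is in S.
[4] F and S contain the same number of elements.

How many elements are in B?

2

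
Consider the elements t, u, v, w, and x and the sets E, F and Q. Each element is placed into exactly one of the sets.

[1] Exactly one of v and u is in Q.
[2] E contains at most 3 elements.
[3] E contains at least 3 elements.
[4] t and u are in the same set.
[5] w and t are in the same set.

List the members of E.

E = {t, u, w}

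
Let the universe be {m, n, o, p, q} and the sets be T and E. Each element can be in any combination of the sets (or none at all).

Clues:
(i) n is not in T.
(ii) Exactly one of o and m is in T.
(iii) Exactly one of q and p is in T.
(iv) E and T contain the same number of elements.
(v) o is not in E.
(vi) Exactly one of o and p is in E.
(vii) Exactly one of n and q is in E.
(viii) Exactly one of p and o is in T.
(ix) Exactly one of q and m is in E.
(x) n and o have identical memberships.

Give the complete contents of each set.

From (i): n ∉ T.
From (v): o ∉ E.
(vi) (exactly one): p ∈ E.
(x): o matches n: o ∉ T.
(x): n matches o: n ∉ E.
(ii) (exactly one): m ∈ T.
(vii) (exactly one): q ∈ E.
(viii) (exactly one): p ∈ T.
(ix) (exactly one): m ∉ E.
(iii) (exactly one): q ∉ T.

T = {m, p}; E = {p, q}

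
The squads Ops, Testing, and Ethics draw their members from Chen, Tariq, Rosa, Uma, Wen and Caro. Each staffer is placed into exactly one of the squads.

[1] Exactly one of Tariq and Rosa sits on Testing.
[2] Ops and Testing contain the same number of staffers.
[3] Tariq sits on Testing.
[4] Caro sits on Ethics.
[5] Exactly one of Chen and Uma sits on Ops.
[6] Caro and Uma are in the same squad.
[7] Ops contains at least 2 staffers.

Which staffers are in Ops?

Ops = {Chen, Rosa}

From (3): Tariq ∈ Testing.
From (4): Caro ∈ Ethics.
(1) (exactly one): Rosa ∉ Testing.
(6): Uma matches Caro: Uma ∉ Ops.
(6): Uma matches Caro: Uma ∉ Testing.
(6): Uma matches Caro: Uma ∈ Ethics.
(5) (exactly one): Chen ∈ Ops.
Suppose Rosa ∉ Ops: no assignment then satisfies all the clues, so Rosa ∈ Ops.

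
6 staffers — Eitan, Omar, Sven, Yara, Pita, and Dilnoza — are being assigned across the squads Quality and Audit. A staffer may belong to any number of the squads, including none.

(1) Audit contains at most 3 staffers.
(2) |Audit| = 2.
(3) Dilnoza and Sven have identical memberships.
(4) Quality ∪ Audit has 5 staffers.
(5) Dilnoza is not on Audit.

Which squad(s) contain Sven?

Sven: Quality

From (5): Dilnoza ∉ Audit.
(3): Sven matches Dilnoza: Sven ∉ Audit.
Suppose Sven ∉ Quality: no assignment then satisfies all the clues, so Sven ∈ Quality.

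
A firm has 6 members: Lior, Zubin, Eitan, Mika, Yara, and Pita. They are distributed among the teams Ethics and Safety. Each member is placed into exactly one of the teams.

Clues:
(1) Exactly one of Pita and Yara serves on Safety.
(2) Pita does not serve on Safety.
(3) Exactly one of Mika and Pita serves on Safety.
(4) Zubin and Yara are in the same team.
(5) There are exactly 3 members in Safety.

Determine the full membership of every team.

Ethics = {Eitan, Lior, Pita}; Safety = {Mika, Yara, Zubin}

From (2): Pita ∉ Safety.
(1) (exactly one): Yara ∈ Safety.
(3) (exactly one): Mika ∈ Safety.
(4): Zubin matches Yara: Zubin ∉ Ethics.
(4): Zubin matches Yara: Zubin ∈ Safety.
(5): Safety already has 3, so the rest are out.
Only one team left: Lior ∈ Ethics.
Only one team left: Eitan ∈ Ethics.
Only one team left: Pita ∈ Ethics.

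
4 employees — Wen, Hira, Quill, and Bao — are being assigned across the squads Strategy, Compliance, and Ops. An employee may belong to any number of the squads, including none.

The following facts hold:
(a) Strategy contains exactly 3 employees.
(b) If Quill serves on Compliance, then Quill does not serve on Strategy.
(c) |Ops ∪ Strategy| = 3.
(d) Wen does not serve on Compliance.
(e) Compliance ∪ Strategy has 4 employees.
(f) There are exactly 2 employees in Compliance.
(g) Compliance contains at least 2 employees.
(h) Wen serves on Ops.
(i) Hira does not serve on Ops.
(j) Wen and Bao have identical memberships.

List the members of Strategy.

From (d): Wen ∉ Compliance.
From (h): Wen ∈ Ops.
From (i): Hira ∉ Ops.
(j): Bao matches Wen: Bao ∉ Compliance.
(j): Bao matches Wen: Bao ∈ Ops.
(f): only 2 candidates remain for Compliance, so all are in.
(b): Quill ∉ Strategy.
(a): only 3 candidates remain for Strategy, so all are in.

Strategy = {Bao, Hira, Wen}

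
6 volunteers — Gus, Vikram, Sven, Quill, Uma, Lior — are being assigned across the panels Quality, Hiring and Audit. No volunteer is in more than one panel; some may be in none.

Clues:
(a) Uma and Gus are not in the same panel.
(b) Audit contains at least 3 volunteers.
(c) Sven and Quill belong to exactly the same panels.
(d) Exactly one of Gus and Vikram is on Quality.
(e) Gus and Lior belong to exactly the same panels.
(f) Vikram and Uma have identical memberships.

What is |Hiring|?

0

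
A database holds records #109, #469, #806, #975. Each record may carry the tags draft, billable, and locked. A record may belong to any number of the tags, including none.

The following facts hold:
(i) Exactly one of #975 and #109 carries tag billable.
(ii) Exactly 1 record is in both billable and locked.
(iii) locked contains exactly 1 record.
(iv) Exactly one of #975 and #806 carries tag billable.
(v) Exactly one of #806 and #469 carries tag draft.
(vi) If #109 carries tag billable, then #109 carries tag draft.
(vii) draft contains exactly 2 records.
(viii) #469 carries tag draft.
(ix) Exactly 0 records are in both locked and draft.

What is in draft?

draft = {#109, #469}

From (viii): #469 ∈ draft.
(v) (exactly one): #806 ∉ draft.
Suppose #109 ∉ draft: no assignment then satisfies all the clues, so #109 ∈ draft.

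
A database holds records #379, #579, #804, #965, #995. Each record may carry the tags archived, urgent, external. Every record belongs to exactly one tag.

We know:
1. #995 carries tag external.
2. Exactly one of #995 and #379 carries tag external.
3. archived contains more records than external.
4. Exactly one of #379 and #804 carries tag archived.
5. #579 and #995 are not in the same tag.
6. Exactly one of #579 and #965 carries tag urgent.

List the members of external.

external = {#995}

From (1): #995 ∈ external.
(2) (exactly one): #379 ∉ external.
(5): #579 ∉ external.
Suppose #804 ∈ external: no assignment then satisfies all the clues, so #804 ∉ external.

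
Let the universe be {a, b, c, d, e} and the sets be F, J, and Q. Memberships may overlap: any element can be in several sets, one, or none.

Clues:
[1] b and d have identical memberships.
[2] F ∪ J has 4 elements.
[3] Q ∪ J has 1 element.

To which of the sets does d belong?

d: F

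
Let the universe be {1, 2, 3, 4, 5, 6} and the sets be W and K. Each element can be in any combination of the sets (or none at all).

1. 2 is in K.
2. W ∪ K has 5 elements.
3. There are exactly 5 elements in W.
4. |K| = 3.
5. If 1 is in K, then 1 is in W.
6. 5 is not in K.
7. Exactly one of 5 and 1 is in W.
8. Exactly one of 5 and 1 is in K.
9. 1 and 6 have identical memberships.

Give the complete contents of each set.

From (1): 2 ∈ K.
From (6): 5 ∉ K.
(8) (exactly one): 1 ∈ K.
(9): 6 matches 1: 6 ∈ K.
(4): K already has 3, so the rest are out.
(5): 1 ∈ W.
(7) (exactly one): 5 ∉ W.
(9): 6 matches 1: 6 ∈ W.
(3): only 5 candidates remain for W, so all are in.

W = {1, 2, 3, 4, 6}; K = {1, 2, 6}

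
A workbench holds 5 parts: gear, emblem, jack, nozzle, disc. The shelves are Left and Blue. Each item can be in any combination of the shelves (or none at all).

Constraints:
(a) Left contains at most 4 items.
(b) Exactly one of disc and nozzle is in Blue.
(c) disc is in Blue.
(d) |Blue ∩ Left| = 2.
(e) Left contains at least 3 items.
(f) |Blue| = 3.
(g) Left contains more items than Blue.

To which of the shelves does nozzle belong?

nozzle: Left

From (c): disc ∈ Blue.
(b) (exactly one): nozzle ∉ Blue.
Suppose nozzle ∉ Left: no assignment then satisfies all the clues, so nozzle ∈ Left.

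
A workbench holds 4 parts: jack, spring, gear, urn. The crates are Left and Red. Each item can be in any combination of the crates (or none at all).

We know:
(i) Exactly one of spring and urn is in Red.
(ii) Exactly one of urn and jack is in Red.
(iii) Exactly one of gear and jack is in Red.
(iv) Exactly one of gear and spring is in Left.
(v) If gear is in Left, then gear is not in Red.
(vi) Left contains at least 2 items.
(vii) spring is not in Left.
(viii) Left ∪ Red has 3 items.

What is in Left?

Left = {gear, jack}

From (vii): spring ∉ Left.
(iv) (exactly one): gear ∈ Left.
(v): gear ∉ Red.
(iii) (exactly one): jack ∈ Red.
(ii) (exactly one): urn ∉ Red.
(i) (exactly one): spring ∈ Red.
Suppose jack ∉ Left: no assignment then satisfies all the clues, so jack ∈ Left.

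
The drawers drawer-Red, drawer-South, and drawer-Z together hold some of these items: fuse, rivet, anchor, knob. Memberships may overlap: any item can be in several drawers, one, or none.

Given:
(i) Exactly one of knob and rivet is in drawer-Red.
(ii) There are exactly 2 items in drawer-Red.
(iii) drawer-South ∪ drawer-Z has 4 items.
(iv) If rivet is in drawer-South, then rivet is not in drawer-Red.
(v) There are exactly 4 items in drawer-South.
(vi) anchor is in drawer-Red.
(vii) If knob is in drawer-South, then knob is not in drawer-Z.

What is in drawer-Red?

From (vi): anchor ∈ drawer-Red.
(v): only 4 candidates remain for drawer-South, so all are in.
(vii): knob ∉ drawer-Z.
(iv): rivet ∉ drawer-Red.
(i) (exactly one): knob ∈ drawer-Red.
(ii): drawer-Red already has 2, so the rest are out.

drawer-Red = {anchor, knob}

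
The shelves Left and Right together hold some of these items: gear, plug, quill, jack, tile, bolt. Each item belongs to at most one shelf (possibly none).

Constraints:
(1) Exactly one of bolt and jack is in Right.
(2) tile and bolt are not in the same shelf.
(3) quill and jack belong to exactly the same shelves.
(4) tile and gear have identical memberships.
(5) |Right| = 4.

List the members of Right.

Right = {gear, jack, quill, tile}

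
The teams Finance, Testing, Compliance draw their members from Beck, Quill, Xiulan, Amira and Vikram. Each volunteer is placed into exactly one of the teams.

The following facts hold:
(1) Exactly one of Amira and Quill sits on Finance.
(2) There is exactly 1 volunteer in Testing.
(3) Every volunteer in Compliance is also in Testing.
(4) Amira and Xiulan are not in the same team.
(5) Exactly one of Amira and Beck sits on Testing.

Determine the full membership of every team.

Finance = {Beck, Quill, Vikram, Xiulan}; Testing = {Amira}; Compliance = {}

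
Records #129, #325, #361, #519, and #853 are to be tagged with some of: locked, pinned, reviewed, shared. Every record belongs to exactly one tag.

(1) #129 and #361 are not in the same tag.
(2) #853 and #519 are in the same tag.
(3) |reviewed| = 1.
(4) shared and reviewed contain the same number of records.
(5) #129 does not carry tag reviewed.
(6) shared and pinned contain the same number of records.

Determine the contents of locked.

locked = {#519, #853}

From (5): #129 ∉ reviewed.
Suppose #129 ∈ locked: no assignment then satisfies all the clues, so #129 ∉ locked.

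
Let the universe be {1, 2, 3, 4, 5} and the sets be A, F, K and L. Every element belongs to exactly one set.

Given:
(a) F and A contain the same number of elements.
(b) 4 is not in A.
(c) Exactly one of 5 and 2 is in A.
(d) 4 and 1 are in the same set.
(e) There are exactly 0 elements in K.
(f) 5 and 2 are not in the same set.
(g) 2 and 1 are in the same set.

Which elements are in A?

A = {5}

From (b): 4 ∉ A.
(d): 1 matches 4: 1 ∉ A.
(e): K already has 0, so the rest are out.
(g): 2 matches 1: 2 ∉ A.
(c) (exactly one): 5 ∈ A.
Suppose 3 ∈ A: no assignment then satisfies all the clues, so 3 ∉ A.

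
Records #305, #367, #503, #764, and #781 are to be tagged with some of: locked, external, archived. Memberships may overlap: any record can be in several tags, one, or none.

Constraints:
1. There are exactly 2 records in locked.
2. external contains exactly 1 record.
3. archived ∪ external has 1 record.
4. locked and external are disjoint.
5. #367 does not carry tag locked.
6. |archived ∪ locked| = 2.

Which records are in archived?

archived = {}

From (5): #367 ∉ locked.
Suppose #305 ∈ archived: no assignment then satisfies all the clues, so #305 ∉ archived.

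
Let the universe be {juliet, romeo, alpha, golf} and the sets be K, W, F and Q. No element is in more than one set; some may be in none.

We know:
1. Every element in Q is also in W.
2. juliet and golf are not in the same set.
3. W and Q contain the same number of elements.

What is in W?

W = {}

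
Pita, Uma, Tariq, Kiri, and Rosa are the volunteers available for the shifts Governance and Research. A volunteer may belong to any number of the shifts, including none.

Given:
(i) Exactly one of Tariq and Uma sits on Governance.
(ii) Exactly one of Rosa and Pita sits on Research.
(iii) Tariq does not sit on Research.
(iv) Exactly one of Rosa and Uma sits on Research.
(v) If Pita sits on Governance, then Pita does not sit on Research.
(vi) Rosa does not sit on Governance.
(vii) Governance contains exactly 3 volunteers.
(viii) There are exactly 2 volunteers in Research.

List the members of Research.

Research = {Kiri, Rosa}

From (iii): Tariq ∉ Research.
From (vi): Rosa ∉ Governance.
Suppose Pita ∈ Research: no assignment then satisfies all the clues, so Pita ∉ Research.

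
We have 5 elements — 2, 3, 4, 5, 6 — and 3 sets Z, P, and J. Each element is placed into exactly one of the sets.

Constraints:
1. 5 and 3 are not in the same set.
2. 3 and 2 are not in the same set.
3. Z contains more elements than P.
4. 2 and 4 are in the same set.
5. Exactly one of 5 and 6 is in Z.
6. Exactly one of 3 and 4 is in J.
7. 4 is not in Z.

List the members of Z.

Z = {3, 6}

From (7): 4 ∉ Z.
(4): 2 matches 4: 2 ∉ Z.
Suppose 3 ∉ Z: no assignment then satisfies all the clues, so 3 ∈ Z.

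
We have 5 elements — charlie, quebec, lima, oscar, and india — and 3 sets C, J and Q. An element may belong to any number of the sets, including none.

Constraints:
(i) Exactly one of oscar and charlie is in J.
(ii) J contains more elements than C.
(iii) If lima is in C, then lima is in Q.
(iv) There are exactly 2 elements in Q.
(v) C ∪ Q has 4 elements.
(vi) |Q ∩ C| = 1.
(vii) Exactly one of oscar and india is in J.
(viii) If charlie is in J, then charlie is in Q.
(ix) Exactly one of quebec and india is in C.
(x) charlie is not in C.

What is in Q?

Q = {charlie, lima}

From (x): charlie ∉ C.
Suppose charlie ∉ Q: no assignment then satisfies all the clues, so charlie ∈ Q.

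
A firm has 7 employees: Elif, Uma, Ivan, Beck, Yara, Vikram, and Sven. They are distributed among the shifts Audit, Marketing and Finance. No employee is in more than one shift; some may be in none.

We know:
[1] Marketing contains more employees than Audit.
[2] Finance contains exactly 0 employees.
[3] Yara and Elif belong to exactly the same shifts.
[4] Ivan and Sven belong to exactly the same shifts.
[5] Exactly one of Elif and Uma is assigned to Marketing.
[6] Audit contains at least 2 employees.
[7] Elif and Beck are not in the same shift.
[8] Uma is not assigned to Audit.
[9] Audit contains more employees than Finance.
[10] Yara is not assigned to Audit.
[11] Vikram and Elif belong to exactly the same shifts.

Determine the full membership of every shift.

Audit = {Ivan, Sven}; Marketing = {Elif, Vikram, Yara}; Finance = {}

From (8): Uma ∉ Audit.
From (10): Yara ∉ Audit.
(2): Finance already has 0, so the rest are out.
(3): Elif matches Yara: Elif ∉ Audit.
(11): Vikram matches Elif: Vikram ∉ Audit.
Suppose Elif ∉ Marketing: no assignment then satisfies all the clues, so Elif ∈ Marketing.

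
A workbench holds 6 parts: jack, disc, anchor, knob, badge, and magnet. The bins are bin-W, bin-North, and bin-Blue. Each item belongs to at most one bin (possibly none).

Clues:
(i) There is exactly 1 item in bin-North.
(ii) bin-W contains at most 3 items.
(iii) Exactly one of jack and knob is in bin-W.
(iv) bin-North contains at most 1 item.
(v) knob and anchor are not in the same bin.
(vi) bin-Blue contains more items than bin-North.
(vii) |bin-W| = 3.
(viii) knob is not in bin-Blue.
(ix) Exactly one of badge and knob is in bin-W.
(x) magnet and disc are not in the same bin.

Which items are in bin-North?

bin-North = {knob}

From (viii): knob ∉ bin-Blue.
Suppose jack ∈ bin-North: no assignment then satisfies all the clues, so jack ∉ bin-North.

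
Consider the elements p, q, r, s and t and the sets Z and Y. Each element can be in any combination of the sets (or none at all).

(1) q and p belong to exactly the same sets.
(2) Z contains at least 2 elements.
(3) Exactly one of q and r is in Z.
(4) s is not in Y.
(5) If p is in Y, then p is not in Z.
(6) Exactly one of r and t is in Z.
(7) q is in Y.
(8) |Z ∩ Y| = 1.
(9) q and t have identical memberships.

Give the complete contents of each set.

Z = {r, s}; Y = {p, q, r, t}

From (4): s ∉ Y.
From (7): q ∈ Y.
(1): p matches q: p ∈ Y.
(5): p ∉ Z.
(9): t matches q: t ∈ Y.
(1): q matches p: q ∉ Z.
(3) (exactly one): r ∈ Z.
(6) (exactly one): t ∉ Z.
(2): only 2 candidates remain for Z, so all are in.
Suppose r ∉ Y: no assignment then satisfies all the clues, so r ∈ Y.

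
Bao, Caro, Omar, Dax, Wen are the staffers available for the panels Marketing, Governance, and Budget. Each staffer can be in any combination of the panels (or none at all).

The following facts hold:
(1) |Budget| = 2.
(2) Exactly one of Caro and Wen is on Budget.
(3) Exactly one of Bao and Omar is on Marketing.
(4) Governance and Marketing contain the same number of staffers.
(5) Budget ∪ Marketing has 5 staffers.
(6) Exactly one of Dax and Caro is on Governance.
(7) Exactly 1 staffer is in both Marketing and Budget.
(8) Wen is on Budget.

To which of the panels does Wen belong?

Wen: Budget, Governance, Marketing

From (8): Wen ∈ Budget.
(2) (exactly one): Caro ∉ Budget.
Suppose Wen ∉ Marketing: no assignment then satisfies all the clues, so Wen ∈ Marketing.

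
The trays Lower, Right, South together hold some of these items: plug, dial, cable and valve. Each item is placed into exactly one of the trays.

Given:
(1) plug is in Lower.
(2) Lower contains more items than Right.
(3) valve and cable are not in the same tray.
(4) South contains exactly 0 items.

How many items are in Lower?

3

From (1): plug ∈ Lower.
(4): South already has 0, so the rest are out.
Suppose dial ∉ Lower: no assignment then satisfies all the clues, so dial ∈ Lower.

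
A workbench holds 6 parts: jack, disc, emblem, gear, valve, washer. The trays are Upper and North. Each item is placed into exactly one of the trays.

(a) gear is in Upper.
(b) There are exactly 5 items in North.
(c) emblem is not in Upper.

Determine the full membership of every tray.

Upper = {gear}; North = {disc, emblem, jack, valve, washer}

From (a): gear ∈ Upper.
From (c): emblem ∉ Upper.
(b): only 5 candidates remain for North, so all are in.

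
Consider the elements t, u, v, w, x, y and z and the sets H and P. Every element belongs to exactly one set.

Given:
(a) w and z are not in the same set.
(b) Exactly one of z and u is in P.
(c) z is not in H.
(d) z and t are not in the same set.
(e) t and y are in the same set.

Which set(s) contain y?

y: H

From (c): z ∉ H.
Only one set left: z ∈ P.
(a): w ∉ P.
(b) (exactly one): u ∉ P.
(d): t ∉ P.
(e): y matches t: y ∉ P.
Only one set left: t ∈ H.
Only one set left: u ∈ H.
Only one set left: w ∈ H.
Only one set left: y ∈ H.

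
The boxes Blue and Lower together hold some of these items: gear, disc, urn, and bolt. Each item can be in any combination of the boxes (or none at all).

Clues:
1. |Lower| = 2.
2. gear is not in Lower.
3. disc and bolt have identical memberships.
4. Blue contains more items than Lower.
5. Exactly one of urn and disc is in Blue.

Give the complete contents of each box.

Blue = {bolt, disc, gear}; Lower = {bolt, disc}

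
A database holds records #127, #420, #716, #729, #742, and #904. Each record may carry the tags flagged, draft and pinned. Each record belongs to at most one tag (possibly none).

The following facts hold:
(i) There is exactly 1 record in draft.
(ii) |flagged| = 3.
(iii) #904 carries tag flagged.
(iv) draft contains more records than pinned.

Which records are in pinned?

pinned = {}

From (iii): #904 ∈ flagged.
Suppose #127 ∈ pinned: no assignment then satisfies all the clues, so #127 ∉ pinned.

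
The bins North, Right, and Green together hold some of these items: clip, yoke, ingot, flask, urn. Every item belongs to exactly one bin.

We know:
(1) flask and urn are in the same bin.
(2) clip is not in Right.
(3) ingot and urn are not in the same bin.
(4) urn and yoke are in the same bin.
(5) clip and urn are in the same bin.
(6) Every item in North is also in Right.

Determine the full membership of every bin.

North = {}; Right = {ingot}; Green = {clip, flask, urn, yoke}

From (2): clip ∉ Right.
(5): urn matches clip: urn ∉ Right.
(6) contrapositive: clip ∉ North.
(6) contrapositive: urn ∉ North.
Only one bin left: clip ∈ Green.
Only one bin left: urn ∈ Green.
(1): flask matches urn: flask ∉ North.
(1): flask matches urn: flask ∉ Right.
(1): flask matches urn: flask ∈ Green.
(3): ingot ∉ Green.
(4): yoke matches urn: yoke ∉ North.
Suppose ingot ∈ North: no assignment then satisfies all the clues, so ingot ∉ North.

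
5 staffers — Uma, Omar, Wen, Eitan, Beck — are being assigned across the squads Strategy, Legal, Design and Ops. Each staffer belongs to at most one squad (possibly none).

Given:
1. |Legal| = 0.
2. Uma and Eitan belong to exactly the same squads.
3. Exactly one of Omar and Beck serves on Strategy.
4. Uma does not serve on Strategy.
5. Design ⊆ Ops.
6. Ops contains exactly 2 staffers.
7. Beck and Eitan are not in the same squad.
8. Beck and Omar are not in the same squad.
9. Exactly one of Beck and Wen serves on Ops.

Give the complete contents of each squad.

From (4): Uma ∉ Strategy.
(1): Legal already has 0, so the rest are out.
(2): Eitan matches Uma: Eitan ∉ Strategy.
Suppose Uma ∈ Design: no assignment then satisfies all the clues, so Uma ∉ Design.

Strategy = {Beck}; Legal = {}; Design = {}; Ops = {Omar, Wen}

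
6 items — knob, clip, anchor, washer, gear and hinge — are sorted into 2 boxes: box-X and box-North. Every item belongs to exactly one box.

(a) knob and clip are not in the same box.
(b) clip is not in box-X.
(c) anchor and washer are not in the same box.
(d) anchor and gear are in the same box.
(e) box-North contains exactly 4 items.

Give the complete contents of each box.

box-X = {knob, washer}; box-North = {anchor, clip, gear, hinge}

From (b): clip ∉ box-X.
Only one box left: clip ∈ box-North.
(a): knob ∉ box-North.
Only one box left: knob ∈ box-X.
Suppose anchor ∈ box-X: no assignment then satisfies all the clues, so anchor ∉ box-X.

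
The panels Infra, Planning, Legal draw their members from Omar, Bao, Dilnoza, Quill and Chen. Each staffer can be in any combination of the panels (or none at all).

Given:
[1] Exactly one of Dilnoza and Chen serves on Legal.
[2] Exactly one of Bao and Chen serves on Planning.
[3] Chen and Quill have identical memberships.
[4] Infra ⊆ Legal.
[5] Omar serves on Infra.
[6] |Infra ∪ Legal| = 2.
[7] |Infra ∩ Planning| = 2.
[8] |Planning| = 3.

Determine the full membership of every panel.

Infra = {Dilnoza, Omar}; Planning = {Bao, Dilnoza, Omar}; Legal = {Dilnoza, Omar}

From (5): Omar ∈ Infra.
(4) with Omar ∈ Infra: Omar ∈ Legal.
Suppose Omar ∉ Planning: no assignment then satisfies all the clues, so Omar ∈ Planning.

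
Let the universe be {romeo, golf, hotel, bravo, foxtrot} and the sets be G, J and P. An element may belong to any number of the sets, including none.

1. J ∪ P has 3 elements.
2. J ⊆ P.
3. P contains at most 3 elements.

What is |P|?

3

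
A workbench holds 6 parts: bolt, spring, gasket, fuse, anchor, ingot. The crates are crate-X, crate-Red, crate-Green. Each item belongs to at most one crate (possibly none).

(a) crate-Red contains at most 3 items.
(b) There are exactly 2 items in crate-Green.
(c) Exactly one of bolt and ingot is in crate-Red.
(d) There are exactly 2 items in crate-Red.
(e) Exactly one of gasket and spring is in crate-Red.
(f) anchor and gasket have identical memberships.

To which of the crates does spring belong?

spring: crate-Red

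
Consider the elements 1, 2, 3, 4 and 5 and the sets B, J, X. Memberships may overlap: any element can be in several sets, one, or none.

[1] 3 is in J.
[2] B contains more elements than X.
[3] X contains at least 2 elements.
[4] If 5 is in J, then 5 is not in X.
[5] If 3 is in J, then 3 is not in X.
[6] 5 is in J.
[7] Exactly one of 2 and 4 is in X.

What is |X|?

2

From (1): 3 ∈ J.
From (6): 5 ∈ J.
(4): 5 ∉ X.
(5): 3 ∉ X.
Suppose 1 ∉ X: no assignment then satisfies all the clues, so 1 ∈ X.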